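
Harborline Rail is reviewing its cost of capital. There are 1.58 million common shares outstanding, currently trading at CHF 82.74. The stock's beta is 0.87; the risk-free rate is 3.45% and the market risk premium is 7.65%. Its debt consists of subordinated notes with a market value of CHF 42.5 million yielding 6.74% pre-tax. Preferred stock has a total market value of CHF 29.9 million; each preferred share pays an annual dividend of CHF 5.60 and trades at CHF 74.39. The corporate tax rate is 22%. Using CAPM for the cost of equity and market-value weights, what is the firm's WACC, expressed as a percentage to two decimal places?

8.71%

Cost of equity via CAPM: Re = 3.45% + 0.87 × 7.65% = 10.1055%.
Cost of preferred: Rp = 5.6 / 74.39 = 7.5279%.
Market value of equity E = 82.74 × 1.58m = 130.7292m.
Total capital V = 130.7292 + 29.9 + 42.5 = 203.1292.
Equity: weight = 130.7292/203.1292 = 0.6436; cost = 10.1055%.
Preferred: weight = 29.9/203.1292 = 0.1472; cost = 7.5279%.
Subordinated notes: weight = 42.5/203.1292 = 0.2092; after-tax cost = 6.74% × (1 − 22%) = 5.2572%.
WACC = 0.6436 × 10.1055% + 0.1472 × 7.5279% + 0.2092 × 5.2572% = 8.7117%.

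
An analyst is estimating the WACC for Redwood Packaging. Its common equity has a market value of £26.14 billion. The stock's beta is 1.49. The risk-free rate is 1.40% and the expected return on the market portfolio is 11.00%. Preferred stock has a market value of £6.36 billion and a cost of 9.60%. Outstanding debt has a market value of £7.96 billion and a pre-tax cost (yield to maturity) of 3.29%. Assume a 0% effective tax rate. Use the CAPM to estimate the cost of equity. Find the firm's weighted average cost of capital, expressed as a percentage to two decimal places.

12.30%

Market risk premium = 11.0% − 1.4% = 9.6%.
Cost of equity via CAPM: Re = 1.4% + 1.49 × 9.6% = 15.7040%.
Total capital V = 26.14 + 6.36 + 7.96 = 40.46.
Equity: weight = 26.14/40.46 = 0.6461; cost = 15.704%.
Preferred: weight = 6.36/40.46 = 0.1572; cost = 9.6%.
Debt: weight = 7.96/40.46 = 0.1967; after-tax cost = 3.29% × (1 − 0%) = 3.2900%.
WACC = 0.6461 × 15.7040% + 0.1572 × 9.6000% + 0.1967 × 3.2900% = 12.3022%.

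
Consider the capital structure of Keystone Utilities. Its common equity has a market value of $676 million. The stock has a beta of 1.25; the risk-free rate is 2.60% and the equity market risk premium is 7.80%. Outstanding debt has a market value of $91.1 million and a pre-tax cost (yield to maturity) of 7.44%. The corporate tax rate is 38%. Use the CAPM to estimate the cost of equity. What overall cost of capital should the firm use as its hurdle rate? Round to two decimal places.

Cost of equity via CAPM: Re = 2.6% + 1.25 × 7.8% = 12.3500%.
Total capital V = 676 + 91.1 = 767.1.
Equity: weight = 676/767.1 = 0.8812; cost = 12.35%.
Debt: weight = 91.1/767.1 = 0.1188; after-tax cost = 7.44% × (1 − 38%) = 4.6128%.
WACC = 0.8812 × 12.3500% + 0.1188 × 4.6128% = 11.4311%.

11.43%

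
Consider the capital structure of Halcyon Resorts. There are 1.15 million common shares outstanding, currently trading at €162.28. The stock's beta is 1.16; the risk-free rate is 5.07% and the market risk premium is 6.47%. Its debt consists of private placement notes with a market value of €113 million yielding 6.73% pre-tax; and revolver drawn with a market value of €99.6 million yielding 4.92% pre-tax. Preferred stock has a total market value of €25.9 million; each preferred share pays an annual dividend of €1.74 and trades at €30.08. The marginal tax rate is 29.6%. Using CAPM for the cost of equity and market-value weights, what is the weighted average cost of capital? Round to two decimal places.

Cost of equity via CAPM: Re = 5.07% + 1.16 × 6.47% = 12.5752%.
Cost of preferred: Rp = 1.74 / 30.08 = 5.7846%.
Market value of equity E = 162.28 × 1.15m = 186.622m.
Total capital V = 186.622 + 25.9 + 113 + 99.6 = 425.122.
Equity: weight = 186.622/425.122 = 0.4390; cost = 12.5752%.
Preferred: weight = 25.9/425.122 = 0.0609; cost = 5.7846%.
Private placement notes: weight = 113/425.122 = 0.2658; after-tax cost = 6.73% × (1 − 29.6%) = 4.7379%.
Revolver drawn: weight = 99.6/425.122 = 0.2343; after-tax cost = 4.92% × (1 − 29.6%) = 3.4637%.
WACC = 0.4390 × 12.5752% + 0.0609 × 5.7846% + 0.2658 × 4.7379% + 0.2343 × 3.4637% = 7.9436%.

7.94%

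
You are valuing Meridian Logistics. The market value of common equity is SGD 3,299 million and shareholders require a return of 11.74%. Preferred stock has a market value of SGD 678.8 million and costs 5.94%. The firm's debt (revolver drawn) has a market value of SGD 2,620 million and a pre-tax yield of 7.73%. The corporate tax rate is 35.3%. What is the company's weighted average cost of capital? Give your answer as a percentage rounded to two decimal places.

8.47%

Total capital V = 3299 + 678.8 + 2620 = 6597.8.
Equity: weight = 3299/6597.8 = 0.5000; cost = 11.74%.
Preferred: weight = 678.8/6597.8 = 0.1029; cost = 5.94%.
Revolver drawn: weight = 2620/6597.8 = 0.3971; after-tax cost = 7.73% × (1 − 35.3%) = 5.0013%.
WACC = 0.5000 × 11.7400% + 0.1029 × 5.9400% + 0.3971 × 5.0013% = 8.4673%.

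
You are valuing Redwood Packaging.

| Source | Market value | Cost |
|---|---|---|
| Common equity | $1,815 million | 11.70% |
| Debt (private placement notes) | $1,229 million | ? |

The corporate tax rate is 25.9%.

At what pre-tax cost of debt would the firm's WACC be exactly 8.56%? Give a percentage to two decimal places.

Total capital V = 1815 + 1229 = 3044.
Equity weight = 1815/3044 = 0.5963.
Private placement notes weight = 1229/3044 = 0.4037.
Equity contribution = 0.5963 × 11.7% = 6.9762%.
Remaining for debt = 8.56% − 6.9762% = 1.5838%.
Rd × (1 − 25.9%) × 0.4037 = 1.5838%  ⇒  Rd = 5.2939%.

5.29%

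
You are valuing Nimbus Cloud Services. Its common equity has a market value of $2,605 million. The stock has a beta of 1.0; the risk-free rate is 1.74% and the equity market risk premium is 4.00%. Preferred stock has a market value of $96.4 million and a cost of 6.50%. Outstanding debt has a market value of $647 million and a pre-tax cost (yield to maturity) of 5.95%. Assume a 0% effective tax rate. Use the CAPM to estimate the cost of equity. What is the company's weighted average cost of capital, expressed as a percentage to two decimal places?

5.80%

Cost of equity via CAPM: Re = 1.74% + 1.0 × 4.0% = 5.7400%.
Total capital V = 2605 + 96.4 + 647 = 3348.4.
Equity: weight = 2605/3348.4 = 0.7780; cost = 5.74%.
Preferred: weight = 96.4/3348.4 = 0.0288; cost = 6.5%.
Debt: weight = 647/3348.4 = 0.1932; after-tax cost = 5.95% × (1 − 0%) = 5.9500%.
WACC = 0.7780 × 5.7400% + 0.0288 × 6.5000% + 0.1932 × 5.9500% = 5.8025%.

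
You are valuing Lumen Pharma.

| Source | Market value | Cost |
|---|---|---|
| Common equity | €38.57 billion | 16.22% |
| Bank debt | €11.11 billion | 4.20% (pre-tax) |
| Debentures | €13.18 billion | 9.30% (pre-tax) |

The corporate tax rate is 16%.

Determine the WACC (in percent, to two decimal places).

12.21%

Total capital V = 38.57 + 11.11 + 13.18 = 62.86.
Equity: weight = 38.57/62.86 = 0.6136; cost = 16.22%.
Bank debt: weight = 11.11/62.86 = 0.1767; after-tax cost = 4.2% × (1 − 16%) = 3.5280%.
Debentures: weight = 13.18/62.86 = 0.2097; after-tax cost = 9.3% × (1 − 16%) = 7.8120%.
WACC = 0.6136 × 16.2200% + 0.1767 × 3.5280% + 0.2097 × 7.8120% = 12.2139%.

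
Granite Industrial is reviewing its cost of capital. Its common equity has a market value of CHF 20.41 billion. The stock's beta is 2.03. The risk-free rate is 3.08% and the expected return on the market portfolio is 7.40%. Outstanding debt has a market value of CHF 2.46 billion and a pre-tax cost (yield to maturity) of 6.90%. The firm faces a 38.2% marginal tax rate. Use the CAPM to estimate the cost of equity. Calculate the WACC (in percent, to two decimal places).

Market risk premium = 7.4% − 3.08% = 4.32%.
Cost of equity via CAPM: Re = 3.08% + 2.03 × 4.32% = 11.8496%.
Total capital V = 20.41 + 2.46 = 22.87.
Equity: weight = 20.41/22.87 = 0.8924; cost = 11.8496%.
Debt: weight = 2.46/22.87 = 0.1076; after-tax cost = 6.9% × (1 − 38.2%) = 4.2642%.
WACC = 0.8924 × 11.8496% + 0.1076 × 4.2642% = 11.0337%.

11.03%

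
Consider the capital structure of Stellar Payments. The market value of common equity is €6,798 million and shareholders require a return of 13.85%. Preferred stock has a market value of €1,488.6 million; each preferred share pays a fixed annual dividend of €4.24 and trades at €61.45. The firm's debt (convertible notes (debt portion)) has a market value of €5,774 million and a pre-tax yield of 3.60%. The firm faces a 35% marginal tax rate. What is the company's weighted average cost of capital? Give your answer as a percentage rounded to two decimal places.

8.39%

Cost of preferred: Rp = 4.24 / 61.45 = 6.8999%.
Total capital V = 6798 + 1488.6 + 5774 = 14060.6.
Equity: weight = 6798/14060.6 = 0.4835; cost = 13.85%.
Preferred: weight = 1488.6/14060.6 = 0.1059; cost = 6.8999%.
Convertible notes (debt portion): weight = 5774/14060.6 = 0.4107; after-tax cost = 3.6% × (1 − 35%) = 2.3400%.
WACC = 0.4835 × 13.8500% + 0.1059 × 6.8999% + 0.4107 × 2.3400% = 8.3876%.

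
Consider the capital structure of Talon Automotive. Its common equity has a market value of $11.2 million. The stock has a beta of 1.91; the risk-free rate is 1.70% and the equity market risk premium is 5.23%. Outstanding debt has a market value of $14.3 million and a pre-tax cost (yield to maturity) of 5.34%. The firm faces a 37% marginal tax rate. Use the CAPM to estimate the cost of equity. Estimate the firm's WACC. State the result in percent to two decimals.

7.02%

Cost of equity via CAPM: Re = 1.7% + 1.91 × 5.23% = 11.6893%.
Total capital V = 11.2 + 14.3 = 25.5.
Equity: weight = 11.2/25.5 = 0.4392; cost = 11.6893%.
Debt: weight = 14.3/25.5 = 0.5608; after-tax cost = 5.34% × (1 − 37%) = 3.3642%.
WACC = 0.4392 × 11.6893% + 0.5608 × 3.3642% = 7.0207%.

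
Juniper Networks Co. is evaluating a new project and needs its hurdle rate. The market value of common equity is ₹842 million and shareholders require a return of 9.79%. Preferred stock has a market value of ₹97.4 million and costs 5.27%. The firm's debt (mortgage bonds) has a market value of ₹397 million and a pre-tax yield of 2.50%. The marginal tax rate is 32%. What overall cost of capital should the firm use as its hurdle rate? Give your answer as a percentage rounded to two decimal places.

Total capital V = 842 + 97.4 + 397 = 1336.4.
Equity: weight = 842/1336.4 = 0.6301; cost = 9.79%.
Preferred: weight = 97.4/1336.4 = 0.0729; cost = 5.27%.
Mortgage bonds: weight = 397/1336.4 = 0.2971; after-tax cost = 2.5% × (1 − 32%) = 1.7000%.
WACC = 0.6301 × 9.7900% + 0.0729 × 5.2700% + 0.2971 × 1.7000% = 7.0573%.

7.06%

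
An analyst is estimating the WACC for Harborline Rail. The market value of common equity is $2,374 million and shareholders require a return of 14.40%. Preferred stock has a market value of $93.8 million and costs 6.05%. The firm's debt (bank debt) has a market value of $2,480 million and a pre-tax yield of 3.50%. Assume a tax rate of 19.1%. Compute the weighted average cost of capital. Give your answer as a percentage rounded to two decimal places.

Total capital V = 2374 + 93.8 + 2480 = 4947.8.
Equity: weight = 2374/4947.8 = 0.4798; cost = 14.4%.
Preferred: weight = 93.8/4947.8 = 0.0190; cost = 6.05%.
Bank debt: weight = 2480/4947.8 = 0.5012; after-tax cost = 3.5% × (1 − 19.1%) = 2.8315%.
WACC = 0.4798 × 14.4000% + 0.0190 × 6.0500% + 0.5012 × 2.8315% = 8.4432%.

8.44%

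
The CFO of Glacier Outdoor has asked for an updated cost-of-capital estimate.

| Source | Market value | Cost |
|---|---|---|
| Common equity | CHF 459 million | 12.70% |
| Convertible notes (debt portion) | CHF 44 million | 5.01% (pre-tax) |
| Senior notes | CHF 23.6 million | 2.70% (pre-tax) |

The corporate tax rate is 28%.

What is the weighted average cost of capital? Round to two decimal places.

Total capital V = 459 + 44 + 23.6 = 526.6.
Equity: weight = 459/526.6 = 0.8716; cost = 12.7%.
Convertible notes (debt portion): weight = 44/526.6 = 0.0836; after-tax cost = 5.01% × (1 − 28%) = 3.6072%.
Senior notes: weight = 23.6/526.6 = 0.0448; after-tax cost = 2.7% × (1 − 28%) = 1.9440%.
WACC = 0.8716 × 12.7000% + 0.0836 × 3.6072% + 0.0448 × 1.9440% = 11.4582%.

11.46%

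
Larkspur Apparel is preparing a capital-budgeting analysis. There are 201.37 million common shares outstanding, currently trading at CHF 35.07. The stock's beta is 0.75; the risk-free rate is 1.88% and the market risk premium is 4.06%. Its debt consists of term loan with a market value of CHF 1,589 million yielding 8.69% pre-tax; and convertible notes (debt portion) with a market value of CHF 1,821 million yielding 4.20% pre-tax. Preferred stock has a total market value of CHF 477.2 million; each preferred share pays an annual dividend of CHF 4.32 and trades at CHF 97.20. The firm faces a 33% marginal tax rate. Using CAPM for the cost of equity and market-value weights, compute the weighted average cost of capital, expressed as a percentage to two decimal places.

Cost of equity via CAPM: Re = 1.88% + 0.75 × 4.06% = 4.9250%.
Cost of preferred: Rp = 4.32 / 97.2 = 4.4444%.
Market value of equity E = 35.07 × 201.37m = 7062.0459m.
Total capital V = 7062.0459 + 477.2 + 1589 + 1821 = 10949.2459.
Equity: weight = 7062.0459/10949.2459 = 0.6450; cost = 4.925%.
Preferred: weight = 477.2/10949.2459 = 0.0436; cost = 4.4444%.
Term loan: weight = 1589/10949.2459 = 0.1451; after-tax cost = 8.69% × (1 − 33%) = 5.8223%.
Convertible notes (debt portion): weight = 1821/10949.2459 = 0.1663; after-tax cost = 4.2% × (1 − 33%) = 2.8140%.
WACC = 0.6450 × 4.9250% + 0.0436 × 4.4444% + 0.1451 × 5.8223% + 0.1663 × 2.8140% = 4.6832%.

4.68%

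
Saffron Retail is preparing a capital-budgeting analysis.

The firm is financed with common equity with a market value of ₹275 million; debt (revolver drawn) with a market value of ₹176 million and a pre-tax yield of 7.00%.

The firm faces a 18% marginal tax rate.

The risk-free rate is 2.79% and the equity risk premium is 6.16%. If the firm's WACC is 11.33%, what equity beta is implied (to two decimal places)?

1.97

Total capital V = 275 + 176 = 451.
Equity weight = 275/451 = 0.6098.
Revolver drawn weight = 176/451 = 0.3902.
Debt contribution = 0.3902 × 7% × (1 − 18%) = 2.2400%.
Required equity contribution = 11.33% − 2.2400% = 9.0900%  ⇒  Re = 14.9076%.
CAPM: 14.9076% = 2.79% + β × 6.16%  ⇒  β = 1.9671.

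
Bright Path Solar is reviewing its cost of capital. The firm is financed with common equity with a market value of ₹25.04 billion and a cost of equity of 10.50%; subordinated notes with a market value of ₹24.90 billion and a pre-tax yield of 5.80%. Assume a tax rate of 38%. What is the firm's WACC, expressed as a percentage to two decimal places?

Total capital V = 25.04 + 24.9 = 49.94.
Equity: weight = 25.04/49.94 = 0.5014; cost = 10.5%.
Subordinated notes: weight = 24.9/49.94 = 0.4986; after-tax cost = 5.8% × (1 − 38%) = 3.5960%.
WACC = 0.5014 × 10.5000% + 0.4986 × 3.5960% = 7.0577%.

7.06%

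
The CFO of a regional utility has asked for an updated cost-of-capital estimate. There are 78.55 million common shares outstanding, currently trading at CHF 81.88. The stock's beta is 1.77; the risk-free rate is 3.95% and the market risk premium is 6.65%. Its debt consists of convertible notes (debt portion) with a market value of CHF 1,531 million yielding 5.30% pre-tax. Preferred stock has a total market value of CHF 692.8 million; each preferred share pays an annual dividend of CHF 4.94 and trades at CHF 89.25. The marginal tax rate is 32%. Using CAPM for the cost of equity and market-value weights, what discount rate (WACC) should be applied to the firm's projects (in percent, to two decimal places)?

Cost of equity via CAPM: Re = 3.95% + 1.77 × 6.65% = 15.7205%.
Cost of preferred: Rp = 4.94 / 89.25 = 5.5350%.
Market value of equity E = 81.88 × 78.55m = 6431.674m.
Total capital V = 6431.674 + 692.8 + 1531 = 8655.474.
Equity: weight = 6431.674/8655.474 = 0.7431; cost = 15.7205%.
Preferred: weight = 692.8/8655.474 = 0.0800; cost = 5.535%.
Convertible notes (debt portion): weight = 1531/8655.474 = 0.1769; after-tax cost = 5.3% × (1 − 32%) = 3.6040%.
WACC = 0.7431 × 15.7205% + 0.0800 × 5.5350% + 0.1769 × 3.6040% = 12.7620%.

12.76%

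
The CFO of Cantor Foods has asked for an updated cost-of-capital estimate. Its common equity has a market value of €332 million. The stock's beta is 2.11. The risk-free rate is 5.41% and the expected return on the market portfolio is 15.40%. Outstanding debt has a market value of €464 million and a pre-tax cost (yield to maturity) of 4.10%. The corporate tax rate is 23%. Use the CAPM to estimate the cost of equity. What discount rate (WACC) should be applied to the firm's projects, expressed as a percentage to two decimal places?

12.89%

Market risk premium = 15.4% − 5.41% = 9.99%.
Cost of equity via CAPM: Re = 5.41% + 2.11 × 9.99% = 26.4889%.
Total capital V = 332 + 464 = 796.
Equity: weight = 332/796 = 0.4171; cost = 26.4889%.
Debt: weight = 464/796 = 0.5829; after-tax cost = 4.1% × (1 − 23%) = 3.1570%.
WACC = 0.4171 × 26.4889% + 0.5829 × 3.1570% = 12.8884%.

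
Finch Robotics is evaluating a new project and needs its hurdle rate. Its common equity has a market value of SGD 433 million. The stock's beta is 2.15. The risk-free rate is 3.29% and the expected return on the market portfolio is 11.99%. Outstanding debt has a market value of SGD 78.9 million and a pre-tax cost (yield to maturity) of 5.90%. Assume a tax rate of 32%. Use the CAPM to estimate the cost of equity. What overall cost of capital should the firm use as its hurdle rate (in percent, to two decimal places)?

Market risk premium = 11.99% − 3.29% = 8.7%.
Cost of equity via CAPM: Re = 3.29% + 2.15 × 8.7% = 21.9950%.
Total capital V = 433 + 78.9 = 511.9.
Equity: weight = 433/511.9 = 0.8459; cost = 21.995%.
Debt: weight = 78.9/511.9 = 0.1541; after-tax cost = 5.9% × (1 − 32%) = 4.0120%.
WACC = 0.8459 × 21.9950% + 0.1541 × 4.0120% = 19.2233%.

19.22%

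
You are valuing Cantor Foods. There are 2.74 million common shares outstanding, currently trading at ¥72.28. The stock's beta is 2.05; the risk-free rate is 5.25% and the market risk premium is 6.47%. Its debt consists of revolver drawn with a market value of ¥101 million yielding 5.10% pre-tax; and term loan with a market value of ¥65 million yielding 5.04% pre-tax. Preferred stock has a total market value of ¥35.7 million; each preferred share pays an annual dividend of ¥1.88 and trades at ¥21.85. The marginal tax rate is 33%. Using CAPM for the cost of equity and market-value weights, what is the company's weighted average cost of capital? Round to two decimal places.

Cost of equity via CAPM: Re = 5.25% + 2.05 × 6.47% = 18.5135%.
Cost of preferred: Rp = 1.88 / 21.85 = 8.6041%.
Market value of equity E = 72.28 × 2.74m = 198.0472m.
Total capital V = 198.0472 + 35.7 + 101 + 65 = 399.7472.
Equity: weight = 198.0472/399.7472 = 0.4954; cost = 18.5135%.
Preferred: weight = 35.7/399.7472 = 0.0893; cost = 8.6041%.
Revolver drawn: weight = 101/399.7472 = 0.2527; after-tax cost = 5.1% × (1 − 33%) = 3.4170%.
Term loan: weight = 65/399.7472 = 0.1626; after-tax cost = 5.04% × (1 − 33%) = 3.3768%.
WACC = 0.4954 × 18.5135% + 0.0893 × 8.6041% + 0.2527 × 3.4170% + 0.1626 × 3.3768% = 11.3530%.

11.35%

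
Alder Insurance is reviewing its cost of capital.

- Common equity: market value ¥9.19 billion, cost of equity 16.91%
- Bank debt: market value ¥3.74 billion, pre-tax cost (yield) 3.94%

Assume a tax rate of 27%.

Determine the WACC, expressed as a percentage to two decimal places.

12.85%

Total capital V = 9.19 + 3.74 = 12.93.
Equity: weight = 9.19/12.93 = 0.7108; cost = 16.91%.
Bank debt: weight = 3.74/12.93 = 0.2892; after-tax cost = 3.94% × (1 − 27%) = 2.8762%.
WACC = 0.7108 × 16.9100% + 0.2892 × 2.8762% = 12.8507%.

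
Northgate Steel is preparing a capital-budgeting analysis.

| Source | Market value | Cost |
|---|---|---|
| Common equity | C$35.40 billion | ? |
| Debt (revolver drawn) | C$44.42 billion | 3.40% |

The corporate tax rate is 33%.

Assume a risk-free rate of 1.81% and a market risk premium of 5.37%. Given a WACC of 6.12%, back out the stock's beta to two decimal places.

Total capital V = 35.4 + 44.42 = 79.82.
Equity weight = 35.4/79.82 = 0.4435.
Revolver drawn weight = 44.42/79.82 = 0.5565.
Debt contribution = 0.5565 × 3.4% × (1 − 33%) = 1.2677%.
Required equity contribution = 6.12% − 1.2677% = 4.8523%  ⇒  Re = 10.9410%.
CAPM: 10.9410% = 1.81% + β × 5.37%  ⇒  β = 1.7004.

1.70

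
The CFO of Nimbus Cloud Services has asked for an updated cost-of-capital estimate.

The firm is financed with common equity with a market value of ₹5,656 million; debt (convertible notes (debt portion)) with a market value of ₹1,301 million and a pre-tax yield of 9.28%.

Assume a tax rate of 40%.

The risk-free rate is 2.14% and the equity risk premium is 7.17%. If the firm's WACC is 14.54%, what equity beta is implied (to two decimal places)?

Total capital V = 5656 + 1301 = 6957.
Equity weight = 5656/6957 = 0.8130.
Convertible notes (debt portion) weight = 1301/6957 = 0.1870.
Debt contribution = 0.1870 × 9.28% × (1 − 40%) = 1.0412%.
Required equity contribution = 14.54% − 1.0412% = 13.4988%  ⇒  Re = 16.6038%.
CAPM: 16.6038% = 2.14% + β × 7.17%  ⇒  β = 2.0173.

2.02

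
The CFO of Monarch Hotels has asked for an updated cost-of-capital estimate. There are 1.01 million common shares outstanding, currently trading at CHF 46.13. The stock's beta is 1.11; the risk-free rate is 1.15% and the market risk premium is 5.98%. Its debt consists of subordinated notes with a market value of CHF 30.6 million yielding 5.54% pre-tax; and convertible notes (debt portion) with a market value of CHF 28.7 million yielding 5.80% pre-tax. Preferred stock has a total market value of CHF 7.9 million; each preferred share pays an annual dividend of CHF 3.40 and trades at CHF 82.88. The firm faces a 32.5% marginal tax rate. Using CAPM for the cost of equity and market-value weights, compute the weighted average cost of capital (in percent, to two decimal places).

5.47%

Cost of equity via CAPM: Re = 1.15% + 1.11 × 5.98% = 7.7878%.
Cost of preferred: Rp = 3.4 / 82.88 = 4.1023%.
Market value of equity E = 46.13 × 1.01m = 46.5913m.
Total capital V = 46.5913 + 7.9 + 30.6 + 28.7 = 113.7913.
Equity: weight = 46.5913/113.7913 = 0.4094; cost = 7.7878%.
Preferred: weight = 7.9/113.7913 = 0.0694; cost = 4.1023%.
Subordinated notes: weight = 30.6/113.7913 = 0.2689; after-tax cost = 5.54% × (1 − 32.5%) = 3.7395%.
Convertible notes (debt portion): weight = 28.7/113.7913 = 0.2522; after-tax cost = 5.8% × (1 − 32.5%) = 3.9150%.
WACC = 0.4094 × 7.7878% + 0.0694 × 4.1023% + 0.2689 × 3.7395% + 0.2522 × 3.9150% = 5.4665%.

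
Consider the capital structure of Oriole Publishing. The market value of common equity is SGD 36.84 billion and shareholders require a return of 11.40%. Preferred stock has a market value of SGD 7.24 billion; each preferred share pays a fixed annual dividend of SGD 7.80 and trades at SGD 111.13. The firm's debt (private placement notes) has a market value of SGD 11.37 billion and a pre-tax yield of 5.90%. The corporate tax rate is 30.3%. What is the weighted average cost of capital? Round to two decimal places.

Cost of preferred: Rp = 7.8 / 111.13 = 7.0188%.
Total capital V = 36.84 + 7.24 + 11.37 = 55.45.
Equity: weight = 36.84/55.45 = 0.6644; cost = 11.4%.
Preferred: weight = 7.24/55.45 = 0.1306; cost = 7.0188%.
Private placement notes: weight = 11.37/55.45 = 0.2050; after-tax cost = 5.9% × (1 − 30.3%) = 4.1123%.
WACC = 0.6644 × 11.4000% + 0.1306 × 7.0188% + 0.2050 × 4.1123% = 9.3336%.

9.33%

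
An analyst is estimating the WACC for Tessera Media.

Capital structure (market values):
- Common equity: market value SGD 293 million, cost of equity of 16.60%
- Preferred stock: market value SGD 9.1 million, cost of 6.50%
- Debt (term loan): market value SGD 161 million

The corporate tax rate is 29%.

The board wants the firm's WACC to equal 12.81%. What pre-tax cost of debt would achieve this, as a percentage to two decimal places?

Total capital V = 293 + 9.1 + 161 = 463.1.
Equity weight = 293/463.1 = 0.6327.
Preferred weight = 9.1/463.1 = 0.0197.
Term loan weight = 161/463.1 = 0.3477.
Equity contribution = 0.6327 × 16.6% = 10.5027%.
Preferred contribution = 0.0197 × 6.5% = 0.1277%.
Remaining for debt = 12.81% − 10.6304% = 2.1796%.
Rd × (1 − 29%) × 0.3477 = 2.1796%  ⇒  Rd = 8.8300%.

8.83%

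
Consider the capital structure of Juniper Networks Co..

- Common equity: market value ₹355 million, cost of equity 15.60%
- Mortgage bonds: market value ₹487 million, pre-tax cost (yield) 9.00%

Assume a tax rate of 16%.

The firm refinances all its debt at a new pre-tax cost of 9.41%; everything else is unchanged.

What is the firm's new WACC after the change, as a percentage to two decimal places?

11.15%

After the change:
Total capital V = 355 + 487 = 842.
Equity: weight = 355/842 = 0.4216; cost = 15.6%.
Mortgage bonds: weight = 487/842 = 0.5784; after-tax cost = 9.41% × (1 − 16%) = 7.9044%.
WACC = 0.4216 × 15.6000% + 0.5784 × 7.9044% = 11.1490%.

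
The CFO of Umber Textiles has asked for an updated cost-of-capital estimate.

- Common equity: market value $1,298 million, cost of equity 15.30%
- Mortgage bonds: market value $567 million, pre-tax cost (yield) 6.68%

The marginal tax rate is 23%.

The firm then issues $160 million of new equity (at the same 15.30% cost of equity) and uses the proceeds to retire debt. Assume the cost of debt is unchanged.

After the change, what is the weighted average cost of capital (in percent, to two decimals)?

13.08%

After the change:
Total capital V = 1458 + 407 = 1865.
Equity: weight = 1458/1865 = 0.7818; cost = 15.3%.
Mortgage bonds: weight = 407/1865 = 0.2182; after-tax cost = 6.68% × (1 − 23%) = 5.1436%.
WACC = 0.7818 × 15.3000% + 0.2182 × 5.1436% = 13.0836%.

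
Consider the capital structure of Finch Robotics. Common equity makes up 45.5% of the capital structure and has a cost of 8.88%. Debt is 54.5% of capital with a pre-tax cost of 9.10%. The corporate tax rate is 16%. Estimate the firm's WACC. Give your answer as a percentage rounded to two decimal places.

After-tax cost of debt = 9.1% × (1 − 16%) = 7.6440%.
WACC = 0.455 × 8.8800% + 0.545 × 7.6440% = 8.2064%.

8.21%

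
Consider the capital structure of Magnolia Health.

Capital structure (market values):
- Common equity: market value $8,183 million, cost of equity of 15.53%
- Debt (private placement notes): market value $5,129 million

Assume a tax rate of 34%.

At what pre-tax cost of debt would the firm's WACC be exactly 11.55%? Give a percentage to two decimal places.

Total capital V = 8183 + 5129 = 13312.
Equity weight = 8183/13312 = 0.6147.
Private placement notes weight = 5129/13312 = 0.3853.
Equity contribution = 0.6147 × 15.53% = 9.5464%.
Remaining for debt = 11.55% − 9.5464% = 2.0036%.
Rd × (1 − 34%) × 0.3853 = 2.0036%  ⇒  Rd = 7.8790%.

7.88%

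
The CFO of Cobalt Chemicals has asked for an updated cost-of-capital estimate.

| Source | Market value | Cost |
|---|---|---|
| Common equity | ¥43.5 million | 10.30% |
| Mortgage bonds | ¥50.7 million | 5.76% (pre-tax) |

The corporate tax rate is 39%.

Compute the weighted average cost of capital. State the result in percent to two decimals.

6.65%

Total capital V = 43.5 + 50.7 = 94.2.
Equity: weight = 43.5/94.2 = 0.4618; cost = 10.3%.
Mortgage bonds: weight = 50.7/94.2 = 0.5382; after-tax cost = 5.76% × (1 − 39%) = 3.5136%.
WACC = 0.4618 × 10.3000% + 0.5382 × 3.5136% = 6.6474%.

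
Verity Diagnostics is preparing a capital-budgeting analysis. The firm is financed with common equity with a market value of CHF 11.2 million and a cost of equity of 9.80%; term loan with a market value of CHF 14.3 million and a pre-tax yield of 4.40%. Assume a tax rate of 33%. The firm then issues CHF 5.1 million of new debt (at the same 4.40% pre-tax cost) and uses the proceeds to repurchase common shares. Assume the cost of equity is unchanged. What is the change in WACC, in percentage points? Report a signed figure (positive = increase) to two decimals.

Current WACC:
Total capital V = 11.2 + 14.3 = 25.5.
Equity: weight = 11.2/25.5 = 0.4392; cost = 9.8%.
Term loan: weight = 14.3/25.5 = 0.5608; after-tax cost = 4.4% × (1 − 33%) = 2.9480%.
WACC = 0.4392 × 9.8000% + 0.5608 × 2.9480% = 5.9575%.
After the change:
Total capital V = 6.1 + 19.4 = 25.5.
Equity: weight = 6.1/25.5 = 0.2392; cost = 9.8%.
Term loan: weight = 19.4/25.5 = 0.7608; after-tax cost = 4.4% × (1 − 33%) = 2.9480%.
WACC = 0.2392 × 9.8000% + 0.7608 × 2.9480% = 4.5871%.
Change in WACC = 4.5871% − 5.9575% = -1.3704 pp.

-1.37 pp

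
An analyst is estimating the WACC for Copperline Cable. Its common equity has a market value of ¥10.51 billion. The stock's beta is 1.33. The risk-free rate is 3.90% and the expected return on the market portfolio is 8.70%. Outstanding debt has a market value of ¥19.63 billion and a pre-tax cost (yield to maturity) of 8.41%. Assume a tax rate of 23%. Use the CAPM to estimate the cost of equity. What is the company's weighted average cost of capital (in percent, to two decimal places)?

7.80%

Market risk premium = 8.7% − 3.9% = 4.8%.
Cost of equity via CAPM: Re = 3.9% + 1.33 × 4.8% = 10.2840%.
Total capital V = 10.51 + 19.63 = 30.14.
Equity: weight = 10.51/30.14 = 0.3487; cost = 10.284%.
Debt: weight = 19.63/30.14 = 0.6513; after-tax cost = 8.41% × (1 − 23%) = 6.4757%.
WACC = 0.3487 × 10.2840% + 0.6513 × 6.4757% = 7.8037%.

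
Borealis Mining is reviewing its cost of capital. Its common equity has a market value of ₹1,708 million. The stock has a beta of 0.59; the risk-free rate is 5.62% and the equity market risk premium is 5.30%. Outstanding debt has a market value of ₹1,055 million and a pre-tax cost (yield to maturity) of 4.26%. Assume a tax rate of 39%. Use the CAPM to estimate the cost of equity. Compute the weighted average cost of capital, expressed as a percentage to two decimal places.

Cost of equity via CAPM: Re = 5.62% + 0.59 × 5.3% = 8.7470%.
Total capital V = 1708 + 1055 = 2763.
Equity: weight = 1708/2763 = 0.6182; cost = 8.747%.
Debt: weight = 1055/2763 = 0.3818; after-tax cost = 4.26% × (1 − 39%) = 2.5986%.
WACC = 0.6182 × 8.7470% + 0.3818 × 2.5986% = 6.3993%.

6.40%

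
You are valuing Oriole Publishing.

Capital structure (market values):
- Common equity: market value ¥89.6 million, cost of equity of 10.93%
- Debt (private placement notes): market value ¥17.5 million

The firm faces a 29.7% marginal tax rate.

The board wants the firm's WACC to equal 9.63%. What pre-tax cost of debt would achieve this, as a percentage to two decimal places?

Total capital V = 89.6 + 17.5 = 107.1.
Equity weight = 89.6/107.1 = 0.8366.
Private placement notes weight = 17.5/107.1 = 0.1634.
Equity contribution = 0.8366 × 10.93% = 9.1441%.
Remaining for debt = 9.63% − 9.1441% = 0.4859%.
Rd × (1 − 29.7%) × 0.1634 = 0.4859%  ⇒  Rd = 4.2304%.

4.23%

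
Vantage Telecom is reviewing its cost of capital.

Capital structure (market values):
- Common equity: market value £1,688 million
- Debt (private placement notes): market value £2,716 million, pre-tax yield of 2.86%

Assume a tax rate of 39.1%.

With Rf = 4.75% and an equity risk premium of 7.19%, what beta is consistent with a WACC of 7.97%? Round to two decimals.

1.84

Total capital V = 1688 + 2716 = 4404.
Equity weight = 1688/4404 = 0.3833.
Private placement notes weight = 2716/4404 = 0.6167.
Debt contribution = 0.6167 × 2.86% × (1 − 39.1%) = 1.0742%.
Required equity contribution = 7.97% − 1.0742% = 6.8958%  ⇒  Re = 17.9913%.
CAPM: 17.9913% = 4.75% + β × 7.19%  ⇒  β = 1.8416.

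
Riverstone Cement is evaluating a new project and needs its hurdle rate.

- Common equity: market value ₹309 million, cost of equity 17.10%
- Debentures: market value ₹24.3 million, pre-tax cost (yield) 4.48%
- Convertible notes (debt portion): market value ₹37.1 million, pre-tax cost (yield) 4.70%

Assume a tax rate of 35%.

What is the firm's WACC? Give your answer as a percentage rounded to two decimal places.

Total capital V = 309 + 24.3 + 37.1 = 370.4.
Equity: weight = 309/370.4 = 0.8342; cost = 17.1%.
Debentures: weight = 24.3/370.4 = 0.0656; after-tax cost = 4.48% × (1 − 35%) = 2.9120%.
Convertible notes (debt portion): weight = 37.1/370.4 = 0.1002; after-tax cost = 4.7% × (1 − 35%) = 3.0550%.
WACC = 0.8342 × 17.1000% + 0.0656 × 2.9120% + 0.1002 × 3.0550% = 14.7624%.

14.76%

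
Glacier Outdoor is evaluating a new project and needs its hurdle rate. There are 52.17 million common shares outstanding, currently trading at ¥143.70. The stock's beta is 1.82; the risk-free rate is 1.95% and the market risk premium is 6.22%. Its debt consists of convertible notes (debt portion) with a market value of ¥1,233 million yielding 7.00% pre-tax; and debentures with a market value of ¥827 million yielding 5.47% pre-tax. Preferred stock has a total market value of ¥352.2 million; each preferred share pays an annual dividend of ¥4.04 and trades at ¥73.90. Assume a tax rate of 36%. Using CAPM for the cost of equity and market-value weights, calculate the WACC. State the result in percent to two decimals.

Cost of equity via CAPM: Re = 1.95% + 1.82 × 6.22% = 13.2704%.
Cost of preferred: Rp = 4.04 / 73.9 = 5.4668%.
Market value of equity E = 143.7 × 52.17m = 7496.829m.
Total capital V = 7496.829 + 352.2 + 1233 + 827 = 9909.029.
Equity: weight = 7496.829/9909.029 = 0.7566; cost = 13.2704%.
Preferred: weight = 352.2/9909.029 = 0.0355; cost = 5.4668%.
Convertible notes (debt portion): weight = 1233/9909.029 = 0.1244; after-tax cost = 7% × (1 − 36%) = 4.4800%.
Debentures: weight = 827/9909.029 = 0.0835; after-tax cost = 5.47% × (1 − 36%) = 3.5008%.
WACC = 0.7566 × 13.2704% + 0.0355 × 5.4668% + 0.1244 × 4.4800% + 0.0835 × 3.5008% = 11.0839%.

11.08%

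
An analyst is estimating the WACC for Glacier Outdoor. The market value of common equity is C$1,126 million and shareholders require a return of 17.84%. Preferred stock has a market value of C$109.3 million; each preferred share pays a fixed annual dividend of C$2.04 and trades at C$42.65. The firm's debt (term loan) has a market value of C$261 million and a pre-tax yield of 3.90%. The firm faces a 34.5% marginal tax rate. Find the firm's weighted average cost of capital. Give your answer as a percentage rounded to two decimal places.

Cost of preferred: Rp = 2.04 / 42.65 = 4.7831%.
Total capital V = 1126 + 109.3 + 261 = 1496.3.
Equity: weight = 1126/1496.3 = 0.7525; cost = 17.84%.
Preferred: weight = 109.3/1496.3 = 0.0730; cost = 4.7831%.
Term loan: weight = 261/1496.3 = 0.1744; after-tax cost = 3.9% × (1 − 34.5%) = 2.5545%.
WACC = 0.7525 × 17.8400% + 0.0730 × 4.7831% + 0.1744 × 2.5545% = 14.2200%.

14.22%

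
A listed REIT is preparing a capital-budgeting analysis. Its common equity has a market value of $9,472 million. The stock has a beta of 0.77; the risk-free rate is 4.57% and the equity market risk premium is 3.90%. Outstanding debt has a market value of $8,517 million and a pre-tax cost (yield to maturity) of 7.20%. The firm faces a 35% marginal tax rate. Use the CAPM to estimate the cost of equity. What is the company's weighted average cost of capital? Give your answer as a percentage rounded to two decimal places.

6.20%

Cost of equity via CAPM: Re = 4.57% + 0.77 × 3.9% = 7.5730%.
Total capital V = 9472 + 8517 = 17989.
Equity: weight = 9472/17989 = 0.5265; cost = 7.573%.
Debt: weight = 8517/17989 = 0.4735; after-tax cost = 7.2% × (1 − 35%) = 4.6800%.
WACC = 0.5265 × 7.5730% + 0.4735 × 4.6800% = 6.2033%.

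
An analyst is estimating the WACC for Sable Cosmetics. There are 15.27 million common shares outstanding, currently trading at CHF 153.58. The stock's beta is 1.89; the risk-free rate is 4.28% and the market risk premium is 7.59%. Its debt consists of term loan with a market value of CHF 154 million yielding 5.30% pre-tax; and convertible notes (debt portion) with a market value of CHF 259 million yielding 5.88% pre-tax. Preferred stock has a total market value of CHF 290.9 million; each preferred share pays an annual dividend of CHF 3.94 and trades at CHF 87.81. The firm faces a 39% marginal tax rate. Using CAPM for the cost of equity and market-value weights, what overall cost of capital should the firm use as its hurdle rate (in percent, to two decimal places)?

Cost of equity via CAPM: Re = 4.28% + 1.89 × 7.59% = 18.6251%.
Cost of preferred: Rp = 3.94 / 87.81 = 4.4870%.
Market value of equity E = 153.58 × 15.27m = 2345.1666m.
Total capital V = 2345.1666 + 290.9 + 154 + 259 = 3049.0666.
Equity: weight = 2345.1666/3049.0666 = 0.7691; cost = 18.6251%.
Preferred: weight = 290.9/3049.0666 = 0.0954; cost = 4.487%.
Term loan: weight = 154/3049.0666 = 0.0505; after-tax cost = 5.3% × (1 − 39%) = 3.2330%.
Convertible notes (debt portion): weight = 259/3049.0666 = 0.0849; after-tax cost = 5.88% × (1 − 39%) = 3.5868%.
WACC = 0.7691 × 18.6251% + 0.0954 × 4.4870% + 0.0505 × 3.2330% + 0.0849 × 3.5868% = 15.2214%.

15.22%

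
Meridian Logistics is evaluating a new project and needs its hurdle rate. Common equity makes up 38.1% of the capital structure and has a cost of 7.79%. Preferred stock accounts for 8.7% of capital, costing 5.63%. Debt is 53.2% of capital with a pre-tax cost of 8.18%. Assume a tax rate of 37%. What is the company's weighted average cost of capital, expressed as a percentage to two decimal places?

After-tax cost of debt = 8.18% × (1 − 37%) = 5.1534%.
WACC = 0.381 × 7.7900% + 0.087 × 5.6300% + 0.532 × 5.1534% = 6.1994%.

6.20%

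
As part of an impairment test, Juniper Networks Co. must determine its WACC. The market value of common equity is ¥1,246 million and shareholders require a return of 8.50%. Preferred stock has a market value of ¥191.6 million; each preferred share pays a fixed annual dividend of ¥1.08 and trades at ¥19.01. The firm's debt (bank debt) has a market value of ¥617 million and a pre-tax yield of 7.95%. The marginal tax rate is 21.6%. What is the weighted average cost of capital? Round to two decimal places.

Cost of preferred: Rp = 1.08 / 19.01 = 5.6812%.
Total capital V = 1246 + 191.6 + 617 = 2054.6.
Equity: weight = 1246/2054.6 = 0.6064; cost = 8.5%.
Preferred: weight = 191.6/2054.6 = 0.0933; cost = 5.6812%.
Bank debt: weight = 617/2054.6 = 0.3003; after-tax cost = 7.95% × (1 − 21.6%) = 6.2328%.
WACC = 0.6064 × 8.5000% + 0.0933 × 5.6812% + 0.3003 × 6.2328% = 7.5563%.

7.56%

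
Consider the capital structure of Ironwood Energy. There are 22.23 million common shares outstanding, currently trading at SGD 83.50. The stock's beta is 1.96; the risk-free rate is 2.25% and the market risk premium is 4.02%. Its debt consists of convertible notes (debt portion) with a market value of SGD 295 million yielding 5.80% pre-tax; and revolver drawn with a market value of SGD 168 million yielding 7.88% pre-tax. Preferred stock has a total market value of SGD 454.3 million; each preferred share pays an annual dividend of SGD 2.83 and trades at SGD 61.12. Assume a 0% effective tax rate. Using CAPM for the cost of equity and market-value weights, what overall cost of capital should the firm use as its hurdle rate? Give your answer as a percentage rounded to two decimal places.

Cost of equity via CAPM: Re = 2.25% + 1.96 × 4.02% = 10.1292%.
Cost of preferred: Rp = 2.83 / 61.12 = 4.6302%.
Market value of equity E = 83.5 × 22.23m = 1856.205m.
Total capital V = 1856.205 + 454.3 + 295 + 168 = 2773.505.
Equity: weight = 1856.205/2773.505 = 0.6693; cost = 10.1292%.
Preferred: weight = 454.3/2773.505 = 0.1638; cost = 4.6302%.
Convertible notes (debt portion): weight = 295/2773.505 = 0.1064; after-tax cost = 5.8% × (1 − 0%) = 5.8000%.
Revolver drawn: weight = 168/2773.505 = 0.0606; after-tax cost = 7.88% × (1 − 0%) = 7.8800%.
WACC = 0.6693 × 10.1292% + 0.1638 × 4.6302% + 0.1064 × 5.8000% + 0.0606 × 7.8800% = 8.6318%.

8.63%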